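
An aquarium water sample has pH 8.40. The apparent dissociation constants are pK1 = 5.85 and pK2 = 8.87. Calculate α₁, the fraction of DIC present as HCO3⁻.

α₁ = 0.745

α₁ = 1 / (1 + [H⁺]/K1 + K2/[H⁺]) = 1 / (1 + 10^-2.55 + 10^-0.47)
   = 1 / (1 + 0.0028184 + 0.33884) = 1/1.3417 = 0.7453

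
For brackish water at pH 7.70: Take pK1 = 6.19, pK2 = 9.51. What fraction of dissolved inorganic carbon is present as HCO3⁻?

α₁ = 1 / (1 + [H⁺]/K1 + K2/[H⁺]) = 1 / (1 + 10^-1.51 + 10^-1.81)
   = 1 / (1 + 0.030903 + 0.015488) = 1/1.0464 = 0.9557

α₁ = 0.956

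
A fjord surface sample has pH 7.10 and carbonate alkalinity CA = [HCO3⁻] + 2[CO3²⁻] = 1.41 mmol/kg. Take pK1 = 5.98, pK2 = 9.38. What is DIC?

CA = [HCO3⁻] + 2[CO3²⁻] = (α₁ + 2α₂)·DIC
At pH 7.10: [H⁺]/K1 = 10^-1.12 = 0.075858, K2/[H⁺] = 10^-2.28 = 0.0052481
α₁ = 1/(1 + 0.075858 + 0.0052481) = 1/1.0811 = 0.9250; α₂ = α₁·K2/[H⁺] = 0.004854
α₁ + 2α₂ = 0.9347
DIC = CA / (α₁ + 2α₂) = 1.41 / 0.9347 = 1.51 mmol/kg

DIC = 1.51 mmol/kg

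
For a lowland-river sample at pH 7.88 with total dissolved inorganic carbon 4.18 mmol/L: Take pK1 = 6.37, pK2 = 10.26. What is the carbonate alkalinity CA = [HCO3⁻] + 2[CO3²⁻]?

CA = [HCO3⁻] + 2[CO3²⁻] = (α₁ + 2α₂)·DIC
At pH 7.88: [H⁺]/K1 = 10^-1.51 = 0.030903, K2/[H⁺] = 10^-2.38 = 0.0041687
α₁ = 1/(1 + 0.030903 + 0.0041687) = 1/1.0351 = 0.9661; α₂ = α₁·K2/[H⁺] = 0.004027
α₁ + 2α₂ = 0.9742
CA = 0.9742 × 4.18 = 4.07 mmol/L

CA = 4.07 mmol/L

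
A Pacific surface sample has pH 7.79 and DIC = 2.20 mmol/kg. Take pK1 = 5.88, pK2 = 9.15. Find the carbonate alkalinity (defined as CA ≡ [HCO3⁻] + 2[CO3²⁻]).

CA = 2.27 mmol/kg

CA = [HCO3⁻] + 2[CO3²⁻] = (α₁ + 2α₂)·DIC
At pH 7.79: [H⁺]/K1 = 10^-1.91 = 0.012303, K2/[H⁺] = 10^-1.36 = 0.043652
α₁ = 1/(1 + 0.012303 + 0.043652) = 1/1.0560 = 0.9470; α₂ = α₁·K2/[H⁺] = 0.04134
α₁ + 2α₂ = 1.0297
CA = 1.0297 × 2.20 = 2.27 mmol/kg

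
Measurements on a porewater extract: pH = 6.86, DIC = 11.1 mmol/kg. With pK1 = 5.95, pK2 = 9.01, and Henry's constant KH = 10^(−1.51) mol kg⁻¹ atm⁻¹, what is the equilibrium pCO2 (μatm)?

pCO2 = 3.91×10^4 μatm

α₀ = 1 / (1 + K1/[H⁺] + K1K2/[H⁺]²) = 1 / (1 + 10^+0.91 + 10^-1.24)
   = 1 / (1 + 8.1283 + 0.057544) = 1/9.1858 = 0.1089
[CO2*] = α₀ × DIC = 0.1089 × 11.1 = 1.208 mmol/kg
pCO2 = [CO2*]/KH = 1.208×10^-3 / 3.090×10^-2 = 3.91×10^4 μatm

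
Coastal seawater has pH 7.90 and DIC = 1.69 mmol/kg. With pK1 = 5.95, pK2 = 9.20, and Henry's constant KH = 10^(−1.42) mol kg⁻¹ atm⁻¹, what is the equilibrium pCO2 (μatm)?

pCO2 = 470 μatm

α₀ = 1 / (1 + K1/[H⁺] + K1K2/[H⁺]²) = 1 / (1 + 10^+1.95 + 10^+0.65)
   = 1 / (1 + 89.125 + 4.4668) = 1/94.592 = 0.01057
[CO2*] = α₀ × DIC = 0.01057 × 1.69 = 0.01787 mmol/kg = 17.87 μmol/kg
pCO2 = [CO2*]/KH = 1.787×10^-5 / 3.802×10^-2 = 470 μatm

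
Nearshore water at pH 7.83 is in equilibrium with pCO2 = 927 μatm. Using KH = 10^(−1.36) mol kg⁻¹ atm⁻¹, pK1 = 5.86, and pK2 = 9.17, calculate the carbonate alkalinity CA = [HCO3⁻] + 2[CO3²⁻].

[CO2*] = KH · pCO2 = 10^(−1.36) × 927×10^-6 = 4.047×10^-5 mol/kg
α₀ = 1/(1 + K1/[H⁺] + K1K2/[H⁺]²) = 1/(1 + 10^+1.97 + 10^+0.63) = 0.01014
DIC = [CO2*]/α₀ = 4.047×10^-5 / 0.01014 = 3.989 mmol/kg
CA = (α₁ + 2α₂)·DIC = (0.9466 + 2×0.04327) × 3.989 = 4.12 mmol/kg

CA = 4.12 mmol/kg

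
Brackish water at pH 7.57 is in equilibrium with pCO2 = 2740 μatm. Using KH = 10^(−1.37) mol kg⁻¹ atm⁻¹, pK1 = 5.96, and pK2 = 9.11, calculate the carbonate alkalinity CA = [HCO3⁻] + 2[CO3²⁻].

[CO2*] = KH · pCO2 = 10^(−1.37) × 2740×10^-6 = 1.169×10^-4 mol/kg
α₀ = 1/(1 + K1/[H⁺] + K1K2/[H⁺]²) = 1/(1 + 10^+1.61 + 10^+0.07) = 0.02330
DIC = [CO2*]/α₀ = 1.169×10^-4 / 0.02330 = 5.016 mmol/kg
CA = (α₁ + 2α₂)·DIC = (0.9493 + 2×0.02738) × 5.016 = 5.04 mmol/kg

CA = 5.04 mmol/kg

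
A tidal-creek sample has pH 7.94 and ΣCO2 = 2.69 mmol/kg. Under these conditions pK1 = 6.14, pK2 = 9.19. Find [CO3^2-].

[CO3²⁻] = 0.141 mmol/kg

α₂ = 1 / (1 + [H⁺]/K2 + [H⁺]²/(K1K2)) = 1 / (1 + 10^+1.25 + 10^-0.55)
   = 1 / (1 + 17.783 + 0.28184) = 1/19.065 = 0.05245
[CO3²⁻] = α₂ × DIC = 0.05245 × 2.69 = 0.141 mmol/kg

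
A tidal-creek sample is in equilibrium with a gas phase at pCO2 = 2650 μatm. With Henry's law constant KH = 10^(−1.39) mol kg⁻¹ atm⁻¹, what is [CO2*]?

KH = 10^(−1.39) = 4.074×10^-2 mol kg⁻¹ atm⁻¹
[CO2*] = KH · pCO2 = 4.074×10^-2 × 2650×10^-6 atm = 1.08×10^-4 mol/kg

[CO2*] = 108 μmol/kg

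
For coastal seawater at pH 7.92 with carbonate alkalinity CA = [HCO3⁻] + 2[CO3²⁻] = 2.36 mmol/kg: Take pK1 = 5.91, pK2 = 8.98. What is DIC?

DIC = 2.20 mmol/kg

CA = [HCO3⁻] + 2[CO3²⁻] = (α₁ + 2α₂)·DIC
At pH 7.92: [H⁺]/K1 = 10^-2.01 = 0.0097724, K2/[H⁺] = 10^-1.06 = 0.087096
α₁ = 1/(1 + 0.0097724 + 0.087096) = 1/1.0969 = 0.9117; α₂ = α₁·K2/[H⁺] = 0.07940
α₁ + 2α₂ = 1.0705
DIC = CA / (α₁ + 2α₂) = 2.36 / 1.0705 = 2.20 mmol/kg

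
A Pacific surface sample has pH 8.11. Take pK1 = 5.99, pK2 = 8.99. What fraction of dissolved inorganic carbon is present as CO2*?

α₀ = 1 / (1 + K1/[H⁺] + K1K2/[H⁺]²) = 1 / (1 + 10^+2.12 + 10^+1.24)
   = 1 / (1 + 131.83 + 17.378) = 1/150.20 = 0.006658

α₀ = 0.00666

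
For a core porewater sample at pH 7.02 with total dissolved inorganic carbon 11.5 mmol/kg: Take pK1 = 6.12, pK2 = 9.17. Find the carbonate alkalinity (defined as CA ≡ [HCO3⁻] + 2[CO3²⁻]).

CA = 10.3 mmol/kg

CA = [HCO3⁻] + 2[CO3²⁻] = (α₁ + 2α₂)·DIC
At pH 7.02: [H⁺]/K1 = 10^-0.90 = 0.12589, K2/[H⁺] = 10^-2.15 = 0.0070795
α₁ = 1/(1 + 0.12589 + 0.0070795) = 1/1.1330 = 0.8826; α₂ = α₁·K2/[H⁺] = 0.006249
α₁ + 2α₂ = 0.8951
CA = 0.8951 × 11.5 = 10.3 mmol/kg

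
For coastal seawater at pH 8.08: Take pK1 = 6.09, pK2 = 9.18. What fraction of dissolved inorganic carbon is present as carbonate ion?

α₂ = 1 / (1 + [H⁺]/K2 + [H⁺]²/(K1K2)) = 1 / (1 + 10^+1.10 + 10^-0.89)
   = 1 / (1 + 12.589 + 0.12882) = 1/13.718 = 0.07290

α₂ = 0.0729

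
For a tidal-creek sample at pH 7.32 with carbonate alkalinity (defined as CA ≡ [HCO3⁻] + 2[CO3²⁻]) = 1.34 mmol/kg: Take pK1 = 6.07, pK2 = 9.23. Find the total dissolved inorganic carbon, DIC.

DIC = 1.40 mmol/kg

CA = [HCO3⁻] + 2[CO3²⁻] = (α₁ + 2α₂)·DIC
At pH 7.32: [H⁺]/K1 = 10^-1.25 = 0.056234, K2/[H⁺] = 10^-1.91 = 0.012303
α₁ = 1/(1 + 0.056234 + 0.012303) = 1/1.0685 = 0.9359; α₂ = α₁·K2/[H⁺] = 0.01151
α₁ + 2α₂ = 0.9589
DIC = CA / (α₁ + 2α₂) = 1.34 / 0.9589 = 1.40 mmol/kg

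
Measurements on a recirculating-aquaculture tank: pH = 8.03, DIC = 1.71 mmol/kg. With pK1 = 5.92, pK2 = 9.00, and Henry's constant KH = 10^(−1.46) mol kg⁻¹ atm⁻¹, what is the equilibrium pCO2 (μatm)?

pCO2 = 343 μatm

α₀ = 1 / (1 + K1/[H⁺] + K1K2/[H⁺]²) = 1 / (1 + 10^+2.11 + 10^+1.14)
   = 1 / (1 + 128.82 + 13.804) = 1/143.63 = 0.006962
[CO2*] = α₀ × DIC = 0.006962 × 1.71 = 0.01191 mmol/kg = 11.91 μmol/kg
pCO2 = [CO2*]/KH = 1.191×10^-5 / 3.467×10^-2 = 343 μatm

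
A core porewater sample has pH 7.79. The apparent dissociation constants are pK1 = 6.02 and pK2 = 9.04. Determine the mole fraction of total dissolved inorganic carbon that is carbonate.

α₂ = 1 / (1 + [H⁺]/K2 + [H⁺]²/(K1K2)) = 1 / (1 + 10^+1.25 + 10^-0.52)
   = 1 / (1 + 17.783 + 0.30200) = 1/19.085 = 0.05240

α₂ = 0.0524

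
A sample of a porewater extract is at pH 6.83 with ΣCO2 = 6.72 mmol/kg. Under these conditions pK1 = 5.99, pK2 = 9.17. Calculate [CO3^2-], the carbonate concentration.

[CO3²⁻] = 0.0267 mmol/kg

α₂ = 1 / (1 + [H⁺]/K2 + [H⁺]²/(K1K2)) = 1 / (1 + 10^+2.34 + 10^+1.50)
   = 1 / (1 + 218.78 + 31.623) = 1/251.40 = 0.003978
[CO3²⁻] = α₂ × DIC = 0.003978 × 6.72 = 0.0267 mmol/kg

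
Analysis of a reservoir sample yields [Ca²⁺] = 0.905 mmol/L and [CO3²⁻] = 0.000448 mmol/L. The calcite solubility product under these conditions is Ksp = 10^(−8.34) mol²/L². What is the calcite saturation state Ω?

Ksp = 10^(−8.34) = 4.571×10^-9
Ω = [Ca²⁺][CO3²⁻]/Ksp = (0.905×10^-3)(0.000448×10^-3) / 4.571×10^-9 = 0.0887

Ω = 0.0887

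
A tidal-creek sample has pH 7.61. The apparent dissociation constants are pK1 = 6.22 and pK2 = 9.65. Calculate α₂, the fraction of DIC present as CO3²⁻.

α₂ = 1 / (1 + [H⁺]/K2 + [H⁺]²/(K1K2)) = 1 / (1 + 10^+2.04 + 10^+0.65)
   = 1 / (1 + 109.65 + 4.4668) = 1/115.11 = 0.008687

α₂ = 0.00869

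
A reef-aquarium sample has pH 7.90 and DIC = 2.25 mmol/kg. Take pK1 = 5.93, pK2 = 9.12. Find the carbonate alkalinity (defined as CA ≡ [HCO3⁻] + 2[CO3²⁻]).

CA = [HCO3⁻] + 2[CO3²⁻] = (α₁ + 2α₂)·DIC
At pH 7.90: [H⁺]/K1 = 10^-1.97 = 0.010715, K2/[H⁺] = 10^-1.22 = 0.060256
α₁ = 1/(1 + 0.010715 + 0.060256) = 1/1.0710 = 0.9337; α₂ = α₁·K2/[H⁺] = 0.05626
α₁ + 2α₂ = 1.0463
CA = 1.0463 × 2.25 = 2.35 mmol/kg

CA = 2.35 mmol/kg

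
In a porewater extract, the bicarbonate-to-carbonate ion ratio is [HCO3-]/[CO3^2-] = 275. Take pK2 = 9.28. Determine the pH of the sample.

pH = 6.84

From K2 = [H⁺][CO3^2-]/[HCO3-]:  pH = pK2 − log₁₀([HCO3-]/[CO3^2-])
log₁₀(275) = +2.439
pH = 9.28 − (+2.439) = 6.84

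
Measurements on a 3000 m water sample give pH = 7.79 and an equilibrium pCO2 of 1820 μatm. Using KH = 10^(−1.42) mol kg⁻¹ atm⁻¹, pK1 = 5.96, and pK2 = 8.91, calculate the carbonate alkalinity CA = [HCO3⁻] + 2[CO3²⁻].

[CO2*] = KH · pCO2 = 10^(−1.42) × 1820×10^-6 = 6.919×10^-5 mol/kg
α₀ = 1/(1 + K1/[H⁺] + K1K2/[H⁺]²) = 1/(1 + 10^+1.83 + 10^+0.71) = 0.01356
DIC = [CO2*]/α₀ = 6.919×10^-5 / 0.01356 = 5.102 mmol/kg
CA = (α₁ + 2α₂)·DIC = (0.9169 + 2×0.06955) × 5.102 = 5.39 mmol/kg

CA = 5.39 mmol/kg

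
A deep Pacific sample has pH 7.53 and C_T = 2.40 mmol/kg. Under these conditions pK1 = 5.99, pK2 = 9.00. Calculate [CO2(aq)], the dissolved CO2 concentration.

[CO2*] = 0.0651 mmol/kg

α₀ = 1 / (1 + K1/[H⁺] + K1K2/[H⁺]²) = 1 / (1 + 10^+1.54 + 10^+0.07)
   = 1 / (1 + 34.674 + 1.1749) = 1/36.849 = 0.02714
[CO2*] = α₀ × DIC = 0.02714 × 2.40 = 0.0651 mmol/kg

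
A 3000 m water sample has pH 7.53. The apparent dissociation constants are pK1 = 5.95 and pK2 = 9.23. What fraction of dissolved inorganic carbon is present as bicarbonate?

α₁ = 0.956

α₁ = 1 / (1 + [H⁺]/K1 + K2/[H⁺]) = 1 / (1 + 10^-1.58 + 10^-1.70)
   = 1 / (1 + 0.026303 + 0.019953) = 1/1.0463 = 0.9558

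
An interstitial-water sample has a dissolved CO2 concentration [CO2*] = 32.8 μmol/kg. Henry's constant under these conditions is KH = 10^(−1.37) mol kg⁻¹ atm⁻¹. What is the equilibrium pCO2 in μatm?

KH = 10^(−1.37) = 4.266×10^-2 mol kg⁻¹ atm⁻¹
pCO2 = [CO2*]/KH = 32.8×10^-6 / 4.266×10^-2 = 7.69×10^-4 atm = 769 μatm

pCO2 = 769 μatm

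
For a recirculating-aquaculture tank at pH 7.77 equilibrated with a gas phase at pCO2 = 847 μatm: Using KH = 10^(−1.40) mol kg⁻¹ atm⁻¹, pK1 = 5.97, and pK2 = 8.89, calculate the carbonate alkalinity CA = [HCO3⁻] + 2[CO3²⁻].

CA = 2.45 mmol/kg

[CO2*] = KH · pCO2 = 10^(−1.40) × 847×10^-6 = 3.372×10^-5 mol/kg
α₀ = 1/(1 + K1/[H⁺] + K1K2/[H⁺]²) = 1/(1 + 10^+1.80 + 10^+0.68) = 0.01452
DIC = [CO2*]/α₀ = 3.372×10^-5 / 0.01452 = 2.323 mmol/kg
CA = (α₁ + 2α₂)·DIC = (0.9160 + 2×0.06949) × 2.323 = 2.45 mmol/kg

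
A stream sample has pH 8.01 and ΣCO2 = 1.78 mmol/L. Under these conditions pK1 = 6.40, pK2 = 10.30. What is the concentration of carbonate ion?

[CO3²⁻] = 8.87 μmol/L

α₂ = 1 / (1 + [H⁺]/K2 + [H⁺]²/(K1K2)) = 1 / (1 + 10^+2.29 + 10^+0.68)
   = 1 / (1 + 194.98 + 4.7863) = 1/200.77 = 0.004981
[CO3²⁻] = α₂ × DIC = 0.004981 × 1.78 = 0.00887 mmol/L = 8.87 μmol/L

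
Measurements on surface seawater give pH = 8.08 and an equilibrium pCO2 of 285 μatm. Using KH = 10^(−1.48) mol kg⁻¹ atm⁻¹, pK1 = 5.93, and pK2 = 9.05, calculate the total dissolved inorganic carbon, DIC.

DIC = 1.49 mmol/kg

[CO2*] = KH · pCO2 = 10^(−1.48) × 285×10^-6 = 9.437×10^-6 mol/kg
α₀ = 1/(1 + K1/[H⁺] + K1K2/[H⁺]²) = 1/(1 + 10^+2.15 + 10^+1.18) = 0.006354
DIC = [CO2*]/α₀ = 9.437×10^-6 / 0.006354 = 1.49 mmol/kg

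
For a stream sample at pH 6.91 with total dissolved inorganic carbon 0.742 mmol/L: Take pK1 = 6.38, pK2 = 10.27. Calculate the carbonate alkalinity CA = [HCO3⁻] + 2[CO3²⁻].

CA = [HCO3⁻] + 2[CO3²⁻] = (α₁ + 2α₂)·DIC
At pH 6.91: [H⁺]/K1 = 10^-0.53 = 0.29512, K2/[H⁺] = 10^-3.36 = 0.00043652
α₁ = 1/(1 + 0.29512 + 0.00043652) = 1/1.2956 = 0.7719; α₂ = α₁·K2/[H⁺] = 0.0003369
α₁ + 2α₂ = 0.7725
CA = 0.7725 × 0.742 = 0.573 mmol/L

CA = 0.573 mmol/L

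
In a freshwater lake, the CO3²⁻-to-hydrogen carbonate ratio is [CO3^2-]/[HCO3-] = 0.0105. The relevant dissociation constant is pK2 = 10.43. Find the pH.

pH = 8.45

From K2 = [H⁺][CO3^2-]/[HCO3-]:  pH = pK2 + log₁₀([CO3^2-]/[HCO3-])
log₁₀(0.0105) = -1.979
pH = 10.43 + (-1.979) = 8.45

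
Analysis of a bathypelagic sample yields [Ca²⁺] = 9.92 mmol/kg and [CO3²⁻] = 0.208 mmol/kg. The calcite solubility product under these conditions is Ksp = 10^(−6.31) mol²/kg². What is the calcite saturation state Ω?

Ksp = 10^(−6.31) = 4.898×10^-7
Ω = [Ca²⁺][CO3²⁻]/Ksp = (9.92×10^-3)(0.208×10^-3) / 4.898×10^-7 = 4.21

Ω = 4.21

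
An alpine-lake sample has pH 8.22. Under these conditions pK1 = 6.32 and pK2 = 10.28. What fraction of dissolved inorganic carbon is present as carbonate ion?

α₂ = 0.00853

α₂ = 1 / (1 + [H⁺]/K2 + [H⁺]²/(K1K2)) = 1 / (1 + 10^+2.06 + 10^+0.16)
   = 1 / (1 + 114.82 + 1.4454) = 1/117.26 = 0.008528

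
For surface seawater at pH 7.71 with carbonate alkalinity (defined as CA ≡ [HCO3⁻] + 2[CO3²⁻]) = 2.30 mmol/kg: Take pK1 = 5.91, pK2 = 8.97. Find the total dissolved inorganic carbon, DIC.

CA = [HCO3⁻] + 2[CO3²⁻] = (α₁ + 2α₂)·DIC
At pH 7.71: [H⁺]/K1 = 10^-1.80 = 0.015849, K2/[H⁺] = 10^-1.26 = 0.054954
α₁ = 1/(1 + 0.015849 + 0.054954) = 1/1.0708 = 0.9339; α₂ = α₁·K2/[H⁺] = 0.05132
α₁ + 2α₂ = 1.0365
DIC = CA / (α₁ + 2α₂) = 2.30 / 1.0365 = 2.22 mmol/kg

DIC = 2.22 mmol/kg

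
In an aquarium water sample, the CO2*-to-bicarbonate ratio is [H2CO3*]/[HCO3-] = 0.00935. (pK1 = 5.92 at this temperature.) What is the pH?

From K1 = [H⁺][HCO3-]/[H2CO3*]:  pH = pK1 − log₁₀([H2CO3*]/[HCO3-])
log₁₀(0.00935) = -2.029
pH = 5.92 − (-2.029) = 7.95

pH = 7.95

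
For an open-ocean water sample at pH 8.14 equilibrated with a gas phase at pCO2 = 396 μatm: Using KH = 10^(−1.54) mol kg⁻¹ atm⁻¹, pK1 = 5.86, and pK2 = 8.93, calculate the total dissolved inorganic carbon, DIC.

DIC = 2.54 mmol/kg

[CO2*] = KH · pCO2 = 10^(−1.54) × 396×10^-6 = 1.142×10^-5 mol/kg
α₀ = 1/(1 + K1/[H⁺] + K1K2/[H⁺]²) = 1/(1 + 10^+2.28 + 10^+1.49) = 0.004495
DIC = [CO2*]/α₀ = 1.142×10^-5 / 0.004495 = 2.54 mmol/kg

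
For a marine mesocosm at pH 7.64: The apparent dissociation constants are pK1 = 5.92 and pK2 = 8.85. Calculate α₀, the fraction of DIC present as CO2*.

α₀ = 0.0176

α₀ = 1 / (1 + K1/[H⁺] + K1K2/[H⁺]²) = 1 / (1 + 10^+1.72 + 10^+0.51)
   = 1 / (1 + 52.481 + 3.2359) = 1/56.717 = 0.01763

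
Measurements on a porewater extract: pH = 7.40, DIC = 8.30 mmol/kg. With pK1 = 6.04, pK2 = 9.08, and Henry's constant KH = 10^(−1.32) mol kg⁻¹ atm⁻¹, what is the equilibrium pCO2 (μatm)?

α₀ = 1 / (1 + K1/[H⁺] + K1K2/[H⁺]²) = 1 / (1 + 10^+1.36 + 10^-0.32)
   = 1 / (1 + 22.909 + 0.47863) = 1/24.387 = 0.04100
[CO2*] = α₀ × DIC = 0.04100 × 8.30 = 0.3403 mmol/kg
pCO2 = [CO2*]/KH = 3.403×10^-4 / 4.786×10^-2 = 7110 μatm

pCO2 = 7110 μatm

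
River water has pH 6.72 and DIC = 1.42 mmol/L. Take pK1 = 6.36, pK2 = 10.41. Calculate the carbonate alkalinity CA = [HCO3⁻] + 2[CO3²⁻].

CA = 0.989 mmol/L

CA = [HCO3⁻] + 2[CO3²⁻] = (α₁ + 2α₂)·DIC
At pH 6.72: [H⁺]/K1 = 10^-0.36 = 0.43652, K2/[H⁺] = 10^-3.69 = 0.00020417
α₁ = 1/(1 + 0.43652 + 0.00020417) = 1/1.4367 = 0.6960; α₂ = α₁·K2/[H⁺] = 0.0001421
α₁ + 2α₂ = 0.6963
CA = 0.6963 × 1.42 = 0.989 mmol/L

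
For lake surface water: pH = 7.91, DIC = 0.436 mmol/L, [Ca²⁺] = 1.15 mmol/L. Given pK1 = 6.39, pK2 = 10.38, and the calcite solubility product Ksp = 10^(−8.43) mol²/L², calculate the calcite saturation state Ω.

Ω = 0.442

α₂ = 1 / (1 + [H⁺]/K2 + [H⁺]²/(K1K2)) = 1 / (1 + 10^+2.47 + 10^+0.95)
   = 1 / (1 + 295.12 + 8.9125) = 1/305.03 = 0.003278
[CO3²⁻] = α₂ × DIC = 0.003278 × 0.436 = 0.001429 mmol/L = 1.429 μmol/L
Ksp = 10^(−8.43) = 3.715×10^-9
Ω = [Ca²⁺][CO3²⁻]/Ksp = (1.15×10^-3)(1.429×10^-6) / 3.715×10^-9 = 0.442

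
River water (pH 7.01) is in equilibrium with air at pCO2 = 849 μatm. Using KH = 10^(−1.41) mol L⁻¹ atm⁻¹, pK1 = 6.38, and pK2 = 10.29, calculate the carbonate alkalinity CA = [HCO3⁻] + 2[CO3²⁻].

CA = 0.141 mmol/L

[CO2*] = KH · pCO2 = 10^(−1.41) × 849×10^-6 = 3.303×10^-5 mol/L
α₀ = 1/(1 + K1/[H⁺] + K1K2/[H⁺]²) = 1/(1 + 10^+0.63 + 10^-2.65) = 0.1898
DIC = [CO2*]/α₀ = 3.303×10^-5 / 0.1898 = 0.1740 mmol/L
CA = (α₁ + 2α₂)·DIC = (0.8098 + 2×0.0004250) × 0.1740 = 0.141 mmol/L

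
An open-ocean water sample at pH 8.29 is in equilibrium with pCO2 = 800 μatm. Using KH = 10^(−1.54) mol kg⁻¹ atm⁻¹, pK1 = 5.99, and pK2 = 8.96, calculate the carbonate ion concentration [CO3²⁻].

[CO3²⁻] = 0.984 mmol/kg

[CO2*] = KH · pCO2 = 10^(−1.54) × 800×10^-6 = 2.307×10^-5 mol/kg
α₀ = 1/(1 + K1/[H⁺] + K1K2/[H⁺]²) = 1/(1 + 10^+2.30 + 10^+1.63) = 0.004112
DIC = [CO2*]/α₀ = 2.307×10^-5 / 0.004112 = 5.611 mmol/kg
[CO3²⁻] = α₂·DIC; α₂ = 0.1754, so [CO3²⁻] = 0.1754 × 5.611 = 0.984 mmol/kg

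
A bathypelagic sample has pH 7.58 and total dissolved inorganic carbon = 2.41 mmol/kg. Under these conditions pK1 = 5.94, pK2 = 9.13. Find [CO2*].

[CO2*] = 0.0525 mmol/kg

α₀ = 1 / (1 + K1/[H⁺] + K1K2/[H⁺]²) = 1 / (1 + 10^+1.64 + 10^+0.09)
   = 1 / (1 + 43.652 + 1.2303) = 1/45.882 = 0.02180
[CO2*] = α₀ × DIC = 0.02180 × 2.41 = 0.0525 mmol/kg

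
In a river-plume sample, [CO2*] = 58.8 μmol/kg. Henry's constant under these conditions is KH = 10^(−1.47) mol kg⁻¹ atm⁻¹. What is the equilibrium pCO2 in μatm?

KH = 10^(−1.47) = 3.388×10^-2 mol kg⁻¹ atm⁻¹
pCO2 = [CO2*]/KH = 58.8×10^-6 / 3.388×10^-2 = 1.74×10^-3 atm = 1740 μatm

pCO2 = 1740 μatm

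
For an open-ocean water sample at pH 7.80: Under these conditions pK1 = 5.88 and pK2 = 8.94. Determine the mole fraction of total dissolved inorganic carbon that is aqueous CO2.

α₀ = 0.0111

α₀ = 1 / (1 + K1/[H⁺] + K1K2/[H⁺]²) = 1 / (1 + 10^+1.92 + 10^+0.78)
   = 1 / (1 + 83.176 + 6.0256) = 1/90.202 = 0.01109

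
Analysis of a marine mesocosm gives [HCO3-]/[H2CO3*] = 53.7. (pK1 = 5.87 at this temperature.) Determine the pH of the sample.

pH = 7.60

From K1 = [H⁺][HCO3-]/[H2CO3*]:  pH = pK1 + log₁₀([HCO3-]/[H2CO3*])
log₁₀(53.7) = +1.730
pH = 5.87 + (+1.730) = 7.60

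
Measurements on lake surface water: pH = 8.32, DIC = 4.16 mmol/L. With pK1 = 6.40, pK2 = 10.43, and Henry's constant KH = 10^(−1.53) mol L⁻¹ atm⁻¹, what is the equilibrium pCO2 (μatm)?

pCO2 = 1660 μatm

α₀ = 1 / (1 + K1/[H⁺] + K1K2/[H⁺]²) = 1 / (1 + 10^+1.92 + 10^-0.19)
   = 1 / (1 + 83.176 + 0.64565) = 1/84.822 = 0.01179
[CO2*] = α₀ × DIC = 0.01179 × 4.16 = 0.04904 mmol/L
pCO2 = [CO2*]/KH = 4.904×10^-5 / 2.951×10^-2 = 1660 μatm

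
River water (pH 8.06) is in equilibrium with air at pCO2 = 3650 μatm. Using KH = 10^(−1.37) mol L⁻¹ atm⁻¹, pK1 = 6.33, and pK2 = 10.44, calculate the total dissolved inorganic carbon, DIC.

[CO2*] = KH · pCO2 = 10^(−1.37) × 3650×10^-6 = 1.557×10^-4 mol/L
α₀ = 1/(1 + K1/[H⁺] + K1K2/[H⁺]²) = 1/(1 + 10^+1.73 + 10^-0.65) = 0.01821
DIC = [CO2*]/α₀ = 1.557×10^-4 / 0.01821 = 8.55 mmol/L

DIC = 8.55 mmol/L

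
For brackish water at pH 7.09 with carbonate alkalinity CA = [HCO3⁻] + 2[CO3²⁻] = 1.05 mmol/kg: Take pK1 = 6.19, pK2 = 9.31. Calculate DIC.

CA = [HCO3⁻] + 2[CO3²⁻] = (α₁ + 2α₂)·DIC
At pH 7.09: [H⁺]/K1 = 10^-0.90 = 0.12589, K2/[H⁺] = 10^-2.22 = 0.0060256
α₁ = 1/(1 + 0.12589 + 0.0060256) = 1/1.1319 = 0.8835; α₂ = α₁·K2/[H⁺] = 0.005323
α₁ + 2α₂ = 0.8941
DIC = CA / (α₁ + 2α₂) = 1.05 / 0.8941 = 1.17 mmol/kg

DIC = 1.17 mmol/kg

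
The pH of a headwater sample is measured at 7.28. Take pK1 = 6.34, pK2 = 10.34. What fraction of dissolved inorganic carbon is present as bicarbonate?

α₁ = 1 / (1 + [H⁺]/K1 + K2/[H⁺]) = 1 / (1 + 10^-0.94 + 10^-3.06)
   = 1 / (1 + 0.11482 + 0.00087096) = 1/1.1157 = 0.8963

α₁ = 0.896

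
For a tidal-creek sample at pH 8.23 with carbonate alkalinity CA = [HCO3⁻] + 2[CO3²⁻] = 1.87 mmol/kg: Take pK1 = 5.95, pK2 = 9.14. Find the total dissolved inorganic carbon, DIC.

DIC = 1.69 mmol/kg

CA = [HCO3⁻] + 2[CO3²⁻] = (α₁ + 2α₂)·DIC
At pH 8.23: [H⁺]/K1 = 10^-2.28 = 0.0052481, K2/[H⁺] = 10^-0.91 = 0.12303
α₁ = 1/(1 + 0.0052481 + 0.12303) = 1/1.1283 = 0.8863; α₂ = α₁·K2/[H⁺] = 0.1090
α₁ + 2α₂ = 1.1044
DIC = CA / (α₁ + 2α₂) = 1.87 / 1.1044 = 1.69 mmol/kg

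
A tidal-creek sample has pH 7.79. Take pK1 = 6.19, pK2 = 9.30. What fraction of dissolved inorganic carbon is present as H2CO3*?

α₀ = 0.0238

α₀ = 1 / (1 + K1/[H⁺] + K1K2/[H⁺]²) = 1 / (1 + 10^+1.60 + 10^+0.09)
   = 1 / (1 + 39.811 + 1.2303) = 1/42.041 = 0.02379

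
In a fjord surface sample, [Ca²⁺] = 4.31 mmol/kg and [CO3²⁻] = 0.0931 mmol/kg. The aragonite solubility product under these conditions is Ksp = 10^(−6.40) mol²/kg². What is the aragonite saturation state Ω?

Ω = 1.01

Ksp = 10^(−6.40) = 3.981×10^-7
Ω = [Ca²⁺][CO3²⁻]/Ksp = (4.31×10^-3)(0.0931×10^-3) / 3.981×10^-7 = 1.01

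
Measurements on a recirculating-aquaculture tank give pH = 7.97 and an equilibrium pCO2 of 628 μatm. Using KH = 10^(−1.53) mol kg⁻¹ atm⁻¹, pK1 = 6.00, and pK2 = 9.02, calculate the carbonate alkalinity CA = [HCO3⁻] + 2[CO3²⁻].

[CO2*] = KH · pCO2 = 10^(−1.53) × 628×10^-6 = 1.853×10^-5 mol/kg
α₀ = 1/(1 + K1/[H⁺] + K1K2/[H⁺]²) = 1/(1 + 10^+1.97 + 10^+0.92) = 0.009742
DIC = [CO2*]/α₀ = 1.853×10^-5 / 0.009742 = 1.902 mmol/kg
CA = (α₁ + 2α₂)·DIC = (0.9092 + 2×0.08103) × 1.902 = 2.04 mmol/kg

CA = 2.04 mmol/kg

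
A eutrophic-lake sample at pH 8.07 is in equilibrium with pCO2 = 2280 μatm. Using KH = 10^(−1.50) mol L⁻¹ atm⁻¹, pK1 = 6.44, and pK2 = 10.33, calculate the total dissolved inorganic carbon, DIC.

[CO2*] = KH · pCO2 = 10^(−1.50) × 2280×10^-6 = 7.210×10^-5 mol/L
α₀ = 1/(1 + K1/[H⁺] + K1K2/[H⁺]²) = 1/(1 + 10^+1.63 + 10^-0.63) = 0.02278
DIC = [CO2*]/α₀ = 7.210×10^-5 / 0.02278 = 3.16 mmol/L

DIC = 3.16 mmol/L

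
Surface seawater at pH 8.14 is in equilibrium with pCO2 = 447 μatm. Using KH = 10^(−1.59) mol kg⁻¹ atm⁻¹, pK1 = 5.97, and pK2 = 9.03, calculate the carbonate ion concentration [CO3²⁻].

[CO3²⁻] = 0.219 mmol/kg

[CO2*] = KH · pCO2 = 10^(−1.59) × 447×10^-6 = 1.149×10^-5 mol/kg
α₀ = 1/(1 + K1/[H⁺] + K1K2/[H⁺]²) = 1/(1 + 10^+2.17 + 10^+1.28) = 0.005954
DIC = [CO2*]/α₀ = 1.149×10^-5 / 0.005954 = 1.930 mmol/kg
[CO3²⁻] = α₂·DIC; α₂ = 0.1134, so [CO3²⁻] = 0.1134 × 1.930 = 0.219 mmol/kg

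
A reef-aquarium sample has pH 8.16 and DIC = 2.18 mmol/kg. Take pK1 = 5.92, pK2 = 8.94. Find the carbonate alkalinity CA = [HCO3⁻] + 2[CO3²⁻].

CA = 2.48 mmol/kg

CA = [HCO3⁻] + 2[CO3²⁻] = (α₁ + 2α₂)·DIC
At pH 8.16: [H⁺]/K1 = 10^-2.24 = 0.0057544, K2/[H⁺] = 10^-0.78 = 0.16596
α₁ = 1/(1 + 0.0057544 + 0.16596) = 1/1.1717 = 0.8535; α₂ = α₁·K2/[H⁺] = 0.1416
α₁ + 2α₂ = 1.1367
CA = 1.1367 × 2.18 = 2.48 mmol/kg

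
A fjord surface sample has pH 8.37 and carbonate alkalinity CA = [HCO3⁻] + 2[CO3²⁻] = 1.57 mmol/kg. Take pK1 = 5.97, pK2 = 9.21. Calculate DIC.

DIC = 1.40 mmol/kg

CA = [HCO3⁻] + 2[CO3²⁻] = (α₁ + 2α₂)·DIC
At pH 8.37: [H⁺]/K1 = 10^-2.40 = 0.0039811, K2/[H⁺] = 10^-0.84 = 0.14454
α₁ = 1/(1 + 0.0039811 + 0.14454) = 1/1.1485 = 0.8707; α₂ = α₁·K2/[H⁺] = 0.1259
α₁ + 2α₂ = 1.1224
DIC = CA / (α₁ + 2α₂) = 1.57 / 1.1224 = 1.40 mmol/kg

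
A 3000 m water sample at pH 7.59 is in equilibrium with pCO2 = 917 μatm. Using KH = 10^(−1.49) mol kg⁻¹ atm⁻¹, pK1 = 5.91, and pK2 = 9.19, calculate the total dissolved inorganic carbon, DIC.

DIC = 1.49 mmol/kg

[CO2*] = KH · pCO2 = 10^(−1.49) × 917×10^-6 = 2.967×10^-5 mol/kg
α₀ = 1/(1 + K1/[H⁺] + K1K2/[H⁺]²) = 1/(1 + 10^+1.68 + 10^+0.08) = 0.01997
DIC = [CO2*]/α₀ = 2.967×10^-5 / 0.01997 = 1.49 mmol/kg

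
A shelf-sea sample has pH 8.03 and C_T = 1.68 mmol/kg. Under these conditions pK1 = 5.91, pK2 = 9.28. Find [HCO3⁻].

α₁ = 1 / (1 + [H⁺]/K1 + K2/[H⁺]) = 1 / (1 + 10^-2.12 + 10^-1.25)
   = 1 / (1 + 0.0075858 + 0.056234) = 1/1.0638 = 0.9400
[HCO3⁻] = α₁ × DIC = 0.9400 × 1.68 = 1.58 mmol/kg

[HCO3⁻] = 1.58 mmol/kg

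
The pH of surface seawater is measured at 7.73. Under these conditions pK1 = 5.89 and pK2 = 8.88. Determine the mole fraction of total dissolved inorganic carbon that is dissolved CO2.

α₀ = 0.0133

α₀ = 1 / (1 + K1/[H⁺] + K1K2/[H⁺]²) = 1 / (1 + 10^+1.84 + 10^+0.69)
   = 1 / (1 + 69.183 + 4.8978) = 1/75.081 = 0.01332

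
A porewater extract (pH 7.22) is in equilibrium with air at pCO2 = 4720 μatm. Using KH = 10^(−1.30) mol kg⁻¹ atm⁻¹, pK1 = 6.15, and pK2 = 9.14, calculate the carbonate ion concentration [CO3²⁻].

[CO2*] = KH · pCO2 = 10^(−1.30) × 4720×10^-6 = 2.366×10^-4 mol/kg
α₀ = 1/(1 + K1/[H⁺] + K1K2/[H⁺]²) = 1/(1 + 10^+1.07 + 10^-0.85) = 0.07758
DIC = [CO2*]/α₀ = 2.366×10^-4 / 0.07758 = 3.049 mmol/kg
[CO3²⁻] = α₂·DIC; α₂ = 0.01096, so [CO3²⁻] = 0.01096 × 3.049 = 0.0334 mmol/kg

[CO3²⁻] = 0.0334 mmol/kg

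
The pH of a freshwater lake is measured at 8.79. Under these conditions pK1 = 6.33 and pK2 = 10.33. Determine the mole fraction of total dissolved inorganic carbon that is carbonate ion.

α₂ = 0.0279

α₂ = 1 / (1 + [H⁺]/K2 + [H⁺]²/(K1K2)) = 1 / (1 + 10^+1.54 + 10^-0.92)
   = 1 / (1 + 34.674 + 0.12023) = 1/35.794 = 0.02794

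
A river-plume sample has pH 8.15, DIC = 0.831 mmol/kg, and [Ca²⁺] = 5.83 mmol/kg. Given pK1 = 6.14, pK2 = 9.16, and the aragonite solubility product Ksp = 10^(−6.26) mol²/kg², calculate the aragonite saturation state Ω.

Ω = 0.778

α₂ = 1 / (1 + [H⁺]/K2 + [H⁺]²/(K1K2)) = 1 / (1 + 10^+1.01 + 10^-1.00)
   = 1 / (1 + 10.233 + 0.10000) = 1/11.333 = 0.08824
[CO3²⁻] = α₂ × DIC = 0.08824 × 0.831 = 0.07333 mmol/kg
Ksp = 10^(−6.26) = 5.495×10^-7
Ω = [Ca²⁺][CO3²⁻]/Ksp = (5.83×10^-3)(7.333×10^-5) / 5.495×10^-7 = 0.778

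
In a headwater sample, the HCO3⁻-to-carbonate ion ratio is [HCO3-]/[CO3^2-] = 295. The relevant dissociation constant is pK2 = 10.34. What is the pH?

pH = 7.87

From K2 = [H⁺][CO3^2-]/[HCO3-]:  pH = pK2 − log₁₀([HCO3-]/[CO3^2-])
log₁₀(295) = +2.470
pH = 10.34 − (+2.470) = 7.87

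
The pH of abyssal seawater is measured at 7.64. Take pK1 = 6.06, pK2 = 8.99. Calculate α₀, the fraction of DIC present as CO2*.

α₀ = 0.0246

α₀ = 1 / (1 + K1/[H⁺] + K1K2/[H⁺]²) = 1 / (1 + 10^+1.58 + 10^+0.23)
   = 1 / (1 + 38.019 + 1.6982) = 1/40.717 = 0.02456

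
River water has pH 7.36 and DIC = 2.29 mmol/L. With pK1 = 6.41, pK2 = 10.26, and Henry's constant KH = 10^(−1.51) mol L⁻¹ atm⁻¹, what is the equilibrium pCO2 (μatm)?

α₀ = 1 / (1 + K1/[H⁺] + K1K2/[H⁺]²) = 1 / (1 + 10^+0.95 + 10^-1.95)
   = 1 / (1 + 8.9125 + 0.011220) = 1/9.9237 = 0.1008
[CO2*] = α₀ × DIC = 0.1008 × 2.29 = 0.2308 mmol/L
pCO2 = [CO2*]/KH = 2.308×10^-4 / 3.090×10^-2 = 7470 μatm

pCO2 = 7470 μatm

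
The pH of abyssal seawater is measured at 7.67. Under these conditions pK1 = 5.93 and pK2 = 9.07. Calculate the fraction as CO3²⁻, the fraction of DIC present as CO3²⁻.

α₂ = 0.0376

α₂ = 1 / (1 + [H⁺]/K2 + [H⁺]²/(K1K2)) = 1 / (1 + 10^+1.40 + 10^-0.34)
   = 1 / (1 + 25.119 + 0.45709) = 1/26.576 = 0.03763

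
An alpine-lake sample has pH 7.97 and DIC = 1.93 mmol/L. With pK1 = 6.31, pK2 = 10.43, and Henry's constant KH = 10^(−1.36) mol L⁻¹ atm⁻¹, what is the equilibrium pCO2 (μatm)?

pCO2 = 943 μatm

α₀ = 1 / (1 + K1/[H⁺] + K1K2/[H⁺]²) = 1 / (1 + 10^+1.66 + 10^-0.80)
   = 1 / (1 + 45.709 + 0.15849) = 1/46.867 = 0.02134
[CO2*] = α₀ × DIC = 0.02134 × 1.93 = 0.04118 mmol/L
pCO2 = [CO2*]/KH = 4.118×10^-5 / 4.365×10^-2 = 943 μatm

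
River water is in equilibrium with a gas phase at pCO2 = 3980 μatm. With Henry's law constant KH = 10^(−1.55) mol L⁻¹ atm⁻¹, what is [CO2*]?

[CO2*] = 112 μmol/L

KH = 10^(−1.55) = 2.818×10^-2 mol L⁻¹ atm⁻¹
[CO2*] = KH · pCO2 = 2.818×10^-2 × 3980×10^-6 atm = 1.12×10^-4 mol/L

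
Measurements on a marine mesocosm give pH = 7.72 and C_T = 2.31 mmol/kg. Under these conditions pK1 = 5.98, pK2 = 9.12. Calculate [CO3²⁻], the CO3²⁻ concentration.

α₂ = 1 / (1 + [H⁺]/K2 + [H⁺]²/(K1K2)) = 1 / (1 + 10^+1.40 + 10^-0.34)
   = 1 / (1 + 25.119 + 0.45709) = 1/26.576 = 0.03763
[CO3²⁻] = α₂ × DIC = 0.03763 × 2.31 = 0.0869 mmol/kg

[CO3²⁻] = 0.0869 mmol/kg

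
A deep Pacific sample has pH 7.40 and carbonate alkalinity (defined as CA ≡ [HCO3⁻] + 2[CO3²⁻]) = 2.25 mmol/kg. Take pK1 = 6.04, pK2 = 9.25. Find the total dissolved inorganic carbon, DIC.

DIC = 2.31 mmol/kg

CA = [HCO3⁻] + 2[CO3²⁻] = (α₁ + 2α₂)·DIC
At pH 7.40: [H⁺]/K1 = 10^-1.36 = 0.043652, K2/[H⁺] = 10^-1.85 = 0.014125
α₁ = 1/(1 + 0.043652 + 0.014125) = 1/1.0578 = 0.9454; α₂ = α₁·K2/[H⁺] = 0.01335
α₁ + 2α₂ = 0.9721
DIC = CA / (α₁ + 2α₂) = 2.25 / 0.9721 = 2.31 mmol/kg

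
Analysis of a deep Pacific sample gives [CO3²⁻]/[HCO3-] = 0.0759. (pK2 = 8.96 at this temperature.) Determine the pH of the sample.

pH = 7.84

From K2 = [H⁺][CO3²⁻]/[HCO3-]:  pH = pK2 + log₁₀([CO3²⁻]/[HCO3-])
log₁₀(0.0759) = -1.120
pH = 8.96 + (-1.120) = 7.84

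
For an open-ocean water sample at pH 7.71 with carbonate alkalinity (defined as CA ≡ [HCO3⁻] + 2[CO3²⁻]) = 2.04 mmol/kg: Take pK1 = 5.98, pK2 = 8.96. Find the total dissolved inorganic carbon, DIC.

CA = [HCO3⁻] + 2[CO3²⁻] = (α₁ + 2α₂)·DIC
At pH 7.71: [H⁺]/K1 = 10^-1.73 = 0.018621, K2/[H⁺] = 10^-1.25 = 0.056234
α₁ = 1/(1 + 0.018621 + 0.056234) = 1/1.0749 = 0.9304; α₂ = α₁·K2/[H⁺] = 0.05232
α₁ + 2α₂ = 1.0350
DIC = CA / (α₁ + 2α₂) = 2.04 / 1.0350 = 1.97 mmol/kg

DIC = 1.97 mmol/kg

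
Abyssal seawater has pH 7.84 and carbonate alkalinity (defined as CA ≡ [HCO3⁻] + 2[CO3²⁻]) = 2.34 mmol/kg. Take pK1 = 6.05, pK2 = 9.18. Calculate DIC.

DIC = 2.28 mmol/kg

CA = [HCO3⁻] + 2[CO3²⁻] = (α₁ + 2α₂)·DIC
At pH 7.84: [H⁺]/K1 = 10^-1.79 = 0.016218, K2/[H⁺] = 10^-1.34 = 0.045709
α₁ = 1/(1 + 0.016218 + 0.045709) = 1/1.0619 = 0.9417; α₂ = α₁·K2/[H⁺] = 0.04304
α₁ + 2α₂ = 1.0278
DIC = CA / (α₁ + 2α₂) = 2.34 / 1.0278 = 2.28 mmol/kg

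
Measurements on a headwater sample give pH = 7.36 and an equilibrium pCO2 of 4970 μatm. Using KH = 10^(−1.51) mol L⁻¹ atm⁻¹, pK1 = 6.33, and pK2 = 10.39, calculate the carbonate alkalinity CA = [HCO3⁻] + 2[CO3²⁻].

[CO2*] = KH · pCO2 = 10^(−1.51) × 4970×10^-6 = 1.536×10^-4 mol/L
α₀ = 1/(1 + K1/[H⁺] + K1K2/[H⁺]²) = 1/(1 + 10^+1.03 + 10^-2.00) = 0.08529
DIC = [CO2*]/α₀ = 1.536×10^-4 / 0.08529 = 1.801 mmol/L
CA = (α₁ + 2α₂)·DIC = (0.9139 + 2×0.0008529) × 1.801 = 1.65 mmol/L

CA = 1.65 mmol/L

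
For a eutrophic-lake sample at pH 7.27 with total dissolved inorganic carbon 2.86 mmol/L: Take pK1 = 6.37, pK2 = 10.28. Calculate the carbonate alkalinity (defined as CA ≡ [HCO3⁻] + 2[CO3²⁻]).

CA = 2.54 mmol/L

CA = [HCO3⁻] + 2[CO3²⁻] = (α₁ + 2α₂)·DIC
At pH 7.27: [H⁺]/K1 = 10^-0.90 = 0.12589, K2/[H⁺] = 10^-3.01 = 0.00097724
α₁ = 1/(1 + 0.12589 + 0.00097724) = 1/1.1269 = 0.8874; α₂ = α₁·K2/[H⁺] = 0.0008672
α₁ + 2α₂ = 0.8891
CA = 0.8891 × 2.86 = 2.54 mmol/L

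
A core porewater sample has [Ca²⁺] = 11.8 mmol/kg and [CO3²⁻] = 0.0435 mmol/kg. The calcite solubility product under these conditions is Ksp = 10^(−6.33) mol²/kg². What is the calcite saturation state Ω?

Ω = 1.10

Ksp = 10^(−6.33) = 4.677×10^-7
Ω = [Ca²⁺][CO3²⁻]/Ksp = (11.8×10^-3)(0.0435×10^-3) / 4.677×10^-7 = 1.10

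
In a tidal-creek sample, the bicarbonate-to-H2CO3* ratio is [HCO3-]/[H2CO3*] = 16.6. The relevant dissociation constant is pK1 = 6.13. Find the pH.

From K1 = [H⁺][HCO3-]/[H2CO3*]:  pH = pK1 + log₁₀([HCO3-]/[H2CO3*])
log₁₀(16.6) = +1.220
pH = 6.13 + (+1.220) = 7.35

pH = 7.35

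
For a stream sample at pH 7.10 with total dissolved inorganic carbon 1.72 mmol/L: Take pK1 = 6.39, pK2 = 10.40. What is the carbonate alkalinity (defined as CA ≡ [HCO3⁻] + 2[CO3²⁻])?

CA = [HCO3⁻] + 2[CO3²⁻] = (α₁ + 2α₂)·DIC
At pH 7.10: [H⁺]/K1 = 10^-0.71 = 0.19498, K2/[H⁺] = 10^-3.30 = 0.00050119
α₁ = 1/(1 + 0.19498 + 0.00050119) = 1/1.1955 = 0.8365; α₂ = α₁·K2/[H⁺] = 0.0004192
α₁ + 2α₂ = 0.8373
CA = 0.8373 × 1.72 = 1.44 mmol/L

CA = 1.44 mmol/L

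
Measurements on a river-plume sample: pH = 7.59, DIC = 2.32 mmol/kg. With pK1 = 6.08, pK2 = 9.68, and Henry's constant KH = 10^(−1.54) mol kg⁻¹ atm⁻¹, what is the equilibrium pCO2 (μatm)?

α₀ = 1 / (1 + K1/[H⁺] + K1K2/[H⁺]²) = 1 / (1 + 10^+1.51 + 10^-0.58)
   = 1 / (1 + 32.359 + 0.26303) = 1/33.622 = 0.02974
[CO2*] = α₀ × DIC = 0.02974 × 2.32 = 0.06900 mmol/kg
pCO2 = [CO2*]/KH = 6.900×10^-5 / 2.884×10^-2 = 2390 μatm

pCO2 = 2390 μatm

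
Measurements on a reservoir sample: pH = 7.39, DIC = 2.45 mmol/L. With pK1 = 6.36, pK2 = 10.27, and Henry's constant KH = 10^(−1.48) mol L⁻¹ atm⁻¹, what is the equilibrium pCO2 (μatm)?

α₀ = 1 / (1 + K1/[H⁺] + K1K2/[H⁺]²) = 1 / (1 + 10^+1.03 + 10^-1.85)
   = 1 / (1 + 10.715 + 0.014125) = 1/11.729 = 0.08526
[CO2*] = α₀ × DIC = 0.08526 × 2.45 = 0.2089 mmol/L
pCO2 = [CO2*]/KH = 2.089×10^-4 / 3.311×10^-2 = 6310 μatm

pCO2 = 6310 μatm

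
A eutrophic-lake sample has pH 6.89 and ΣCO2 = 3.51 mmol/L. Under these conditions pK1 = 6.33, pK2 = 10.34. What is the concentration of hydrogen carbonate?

[HCO3⁻] = 2.75 mmol/L

α₁ = 1 / (1 + [H⁺]/K1 + K2/[H⁺]) = 1 / (1 + 10^-0.56 + 10^-3.45)
   = 1 / (1 + 0.27542 + 0.00035481) = 1/1.2758 = 0.7838
[HCO3⁻] = α₁ × DIC = 0.7838 × 3.51 = 2.75 mmol/L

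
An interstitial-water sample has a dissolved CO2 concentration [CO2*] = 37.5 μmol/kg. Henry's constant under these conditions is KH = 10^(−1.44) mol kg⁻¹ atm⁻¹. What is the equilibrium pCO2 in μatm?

pCO2 = 1030 μatm

KH = 10^(−1.44) = 3.631×10^-2 mol kg⁻¹ atm⁻¹
pCO2 = [CO2*]/KH = 37.5×10^-6 / 3.631×10^-2 = 1.03×10^-3 atm = 1030 μatm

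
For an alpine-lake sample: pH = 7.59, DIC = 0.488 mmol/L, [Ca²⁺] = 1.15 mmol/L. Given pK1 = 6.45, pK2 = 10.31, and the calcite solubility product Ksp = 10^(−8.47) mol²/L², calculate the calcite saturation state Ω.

Ω = 0.294

α₂ = 1 / (1 + [H⁺]/K2 + [H⁺]²/(K1K2)) = 1 / (1 + 10^+2.72 + 10^+1.58)
   = 1 / (1 + 524.81 + 38.019) = 1/563.83 = 0.001774
[CO3²⁻] = α₂ × DIC = 0.001774 × 0.488 = 0.0008655 mmol/L = 0.8655 μmol/L
Ksp = 10^(−8.47) = 3.388×10^-9
Ω = [Ca²⁺][CO3²⁻]/Ksp = (1.15×10^-3)(8.655×10^-7) / 3.388×10^-9 = 0.294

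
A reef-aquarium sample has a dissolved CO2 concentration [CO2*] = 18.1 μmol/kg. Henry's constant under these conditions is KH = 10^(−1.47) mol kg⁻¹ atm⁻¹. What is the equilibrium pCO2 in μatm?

KH = 10^(−1.47) = 3.388×10^-2 mol kg⁻¹ atm⁻¹
pCO2 = [CO2*]/KH = 18.1×10^-6 / 3.388×10^-2 = 5.34×10^-4 atm = 534 μatm

pCO2 = 534 μatm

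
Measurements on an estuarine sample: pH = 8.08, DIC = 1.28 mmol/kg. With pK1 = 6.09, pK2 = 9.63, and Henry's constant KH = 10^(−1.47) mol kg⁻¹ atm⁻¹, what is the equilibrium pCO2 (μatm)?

pCO2 = 372 μatm

α₀ = 1 / (1 + K1/[H⁺] + K1K2/[H⁺]²) = 1 / (1 + 10^+1.99 + 10^+0.44)
   = 1 / (1 + 97.724 + 2.7542) = 1/101.48 = 0.009854
[CO2*] = α₀ × DIC = 0.009854 × 1.28 = 0.01261 mmol/kg = 12.61 μmol/kg
pCO2 = [CO2*]/KH = 1.261×10^-5 / 3.388×10^-2 = 372 μatm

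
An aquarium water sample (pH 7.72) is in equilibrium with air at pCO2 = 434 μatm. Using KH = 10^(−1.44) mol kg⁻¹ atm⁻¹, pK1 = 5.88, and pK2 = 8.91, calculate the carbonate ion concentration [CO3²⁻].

[CO3²⁻] = 0.0704 mmol/kg

[CO2*] = KH · pCO2 = 10^(−1.44) × 434×10^-6 = 1.576×10^-5 mol/kg
α₀ = 1/(1 + K1/[H⁺] + K1K2/[H⁺]²) = 1/(1 + 10^+1.84 + 10^+0.65) = 0.01340
DIC = [CO2*]/α₀ = 1.576×10^-5 / 0.01340 = 1.176 mmol/kg
[CO3²⁻] = α₂·DIC; α₂ = 0.05984, so [CO3²⁻] = 0.05984 × 1.176 = 0.0704 mmol/kg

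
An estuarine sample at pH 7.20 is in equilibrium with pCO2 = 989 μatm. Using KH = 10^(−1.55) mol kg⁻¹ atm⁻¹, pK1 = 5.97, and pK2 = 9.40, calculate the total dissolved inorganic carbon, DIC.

DIC = 0.504 mmol/kg

[CO2*] = KH · pCO2 = 10^(−1.55) × 989×10^-6 = 2.787×10^-5 mol/kg
α₀ = 1/(1 + K1/[H⁺] + K1K2/[H⁺]²) = 1/(1 + 10^+1.23 + 10^-0.97) = 0.05528
DIC = [CO2*]/α₀ = 2.787×10^-5 / 0.05528 = 0.504 mmol/kg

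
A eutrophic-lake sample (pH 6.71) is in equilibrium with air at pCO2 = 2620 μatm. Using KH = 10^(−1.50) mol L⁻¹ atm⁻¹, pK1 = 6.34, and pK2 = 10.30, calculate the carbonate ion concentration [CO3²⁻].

[CO2*] = KH · pCO2 = 10^(−1.50) × 2620×10^-6 = 8.285×10^-5 mol/L
α₀ = 1/(1 + K1/[H⁺] + K1K2/[H⁺]²) = 1/(1 + 10^+0.37 + 10^-3.22) = 0.2990
DIC = [CO2*]/α₀ = 8.285×10^-5 / 0.2990 = 0.2771 mmol/L
[CO3²⁻] = α₂·DIC; α₂ = 0.0001801, so [CO3²⁻] = 0.0001801 × 0.2771 = 4.99×10^-5 mmol/L = 0.0499 μmol/L

[CO3²⁻] = 0.0499 μmol/L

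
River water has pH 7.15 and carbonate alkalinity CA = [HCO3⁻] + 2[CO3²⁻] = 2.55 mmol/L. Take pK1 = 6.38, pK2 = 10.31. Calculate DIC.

DIC = 2.98 mmol/L

CA = [HCO3⁻] + 2[CO3²⁻] = (α₁ + 2α₂)·DIC
At pH 7.15: [H⁺]/K1 = 10^-0.77 = 0.16982, K2/[H⁺] = 10^-3.16 = 0.00069183
α₁ = 1/(1 + 0.16982 + 0.00069183) = 1/1.1705 = 0.8543; α₂ = α₁·K2/[H⁺] = 0.0005910
α₁ + 2α₂ = 0.8555
DIC = CA / (α₁ + 2α₂) = 2.55 / 0.8555 = 2.98 mmol/L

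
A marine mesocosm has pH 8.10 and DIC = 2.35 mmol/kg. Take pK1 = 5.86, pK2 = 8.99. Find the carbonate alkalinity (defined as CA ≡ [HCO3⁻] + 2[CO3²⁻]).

CA = 2.60 mmol/kg

CA = [HCO3⁻] + 2[CO3²⁻] = (α₁ + 2α₂)·DIC
At pH 8.10: [H⁺]/K1 = 10^-2.24 = 0.0057544, K2/[H⁺] = 10^-0.89 = 0.12882
α₁ = 1/(1 + 0.0057544 + 0.12882) = 1/1.1346 = 0.8814; α₂ = α₁·K2/[H⁺] = 0.1135
α₁ + 2α₂ = 1.1085
CA = 1.1085 × 2.35 = 2.60 mmol/kg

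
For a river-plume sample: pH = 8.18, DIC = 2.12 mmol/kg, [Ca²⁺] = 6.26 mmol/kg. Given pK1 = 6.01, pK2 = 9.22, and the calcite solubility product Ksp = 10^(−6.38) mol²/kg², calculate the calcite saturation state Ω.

Ω = 2.64

α₂ = 1 / (1 + [H⁺]/K2 + [H⁺]²/(K1K2)) = 1 / (1 + 10^+1.04 + 10^-1.13)
   = 1 / (1 + 10.965 + 0.074131) = 1/12.039 = 0.08306
[CO3²⁻] = α₂ × DIC = 0.08306 × 2.12 = 0.1761 mmol/kg
Ksp = 10^(−6.38) = 4.169×10^-7
Ω = [Ca²⁺][CO3²⁻]/Ksp = (6.26×10^-3)(1.761×10^-4) / 4.169×10^-7 = 2.64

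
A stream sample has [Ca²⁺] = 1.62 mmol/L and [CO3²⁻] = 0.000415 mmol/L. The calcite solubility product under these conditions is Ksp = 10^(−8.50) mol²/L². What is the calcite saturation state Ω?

Ksp = 10^(−8.50) = 3.162×10^-9
Ω = [Ca²⁺][CO3²⁻]/Ksp = (1.62×10^-3)(0.000415×10^-3) / 3.162×10^-9 = 0.213

Ω = 0.213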